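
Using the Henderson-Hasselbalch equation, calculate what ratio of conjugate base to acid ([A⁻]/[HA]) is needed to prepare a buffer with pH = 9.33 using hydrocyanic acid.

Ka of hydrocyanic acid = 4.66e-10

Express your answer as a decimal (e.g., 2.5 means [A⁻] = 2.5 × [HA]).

pKa = -log(4.66e-10) = 9.3316. pH = pKa + log([A⁻]/[HA]), so log([A⁻]/[HA]) = pH − pKa = 9.33 − 9.3316 = -0.0016. [A⁻]/[HA] = 10^(-0.0016) = 0.996

[A⁻]/[HA] = 0.996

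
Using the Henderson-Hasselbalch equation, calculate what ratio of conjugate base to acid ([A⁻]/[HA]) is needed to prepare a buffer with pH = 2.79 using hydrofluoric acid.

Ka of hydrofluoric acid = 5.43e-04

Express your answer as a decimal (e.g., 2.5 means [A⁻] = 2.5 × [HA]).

pKa = -log(5.43e-04) = 3.2652. pH = pKa + log([A⁻]/[HA]), so log([A⁻]/[HA]) = pH − pKa = 2.79 − 3.2652 = -0.4752. [A⁻]/[HA] = 10^(-0.4752) = 0.335

[A⁻]/[HA] = 0.335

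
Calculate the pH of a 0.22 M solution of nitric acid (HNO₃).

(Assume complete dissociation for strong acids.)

[H⁺] = 0.22 M for strong acid. pH = -log[H⁺] = -log(0.22)

pH = 0.66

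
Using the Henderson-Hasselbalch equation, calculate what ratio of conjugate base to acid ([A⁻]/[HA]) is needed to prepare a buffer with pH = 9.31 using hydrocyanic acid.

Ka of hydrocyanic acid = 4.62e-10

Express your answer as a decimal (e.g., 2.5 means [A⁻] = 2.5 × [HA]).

pKa = -log(4.62e-10) = 9.3354. pH = pKa + log([A⁻]/[HA]), so log([A⁻]/[HA]) = pH − pKa = 9.31 − 9.3354 = -0.0254. [A⁻]/[HA] = 10^(-0.0254) = 0.943

[A⁻]/[HA] = 0.943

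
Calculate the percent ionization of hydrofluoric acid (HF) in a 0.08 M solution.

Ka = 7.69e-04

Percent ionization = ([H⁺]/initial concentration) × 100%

Using Ka equilibrium: x² + Ka×x - Ka×C = 0. Solving: [H⁺] = 7.4684e-03. Percent = (7.4684e-03/0.08) × 100

Percent ionization = 9.34%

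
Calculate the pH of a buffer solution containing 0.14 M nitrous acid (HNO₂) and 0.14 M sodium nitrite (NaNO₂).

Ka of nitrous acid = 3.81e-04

pKa = -log(3.81e-04) = 3.42. pH = pKa + log([A⁻]/[HA]) = 3.42 + log(0.14/0.14)

pH = 3.42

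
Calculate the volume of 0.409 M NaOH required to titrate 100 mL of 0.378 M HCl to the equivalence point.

At equivalence: moles acid = moles base. moles HCl = 0.378 × 100/1000 = 0.0378 mol. V_base = moles / 0.409 × 1000 = 92.4 mL.

V_{base} = 92.4 mL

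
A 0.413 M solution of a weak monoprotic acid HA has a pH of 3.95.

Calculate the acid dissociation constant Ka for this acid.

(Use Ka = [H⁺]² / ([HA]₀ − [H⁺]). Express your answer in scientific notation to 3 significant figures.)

[H⁺] = 10^(−pH) = 10^(−3.95) = 1.122e-04 M. For HA ⇌ H⁺ + A⁻, Ka = [H⁺][A⁻]/[HA] = [H⁺]² / ([HA]₀ − [H⁺]) = (1.122e-04)² / (0.413 − 1.122e-04) = 3.05e-08.

K_a = 3.05e-08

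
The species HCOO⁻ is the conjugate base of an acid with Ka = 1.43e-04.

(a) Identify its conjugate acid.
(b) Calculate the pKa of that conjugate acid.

(a) The conjugate acid is formed by adding one H⁺ to HCOO⁻, giving HCOOH. (b) pKa = -log(Ka) = -log(1.43e-04) = 3.84.

Conjugate acid: HCOOH; pK_a = 3.84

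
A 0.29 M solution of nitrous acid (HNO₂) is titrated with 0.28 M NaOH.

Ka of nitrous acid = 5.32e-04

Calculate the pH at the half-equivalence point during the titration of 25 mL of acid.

At half-equivalence [HA] = [A⁻], so Henderson-Hasselbalch gives pH = pKa = -log(5.32e-04) = 3.27.

pH = pKa = 3.27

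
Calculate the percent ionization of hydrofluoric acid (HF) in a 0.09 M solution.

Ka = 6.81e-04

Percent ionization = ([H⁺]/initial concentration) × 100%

Using Ka equilibrium: x² + Ka×x - Ka×C = 0. Solving: [H⁺] = 7.4957e-03. Percent = (7.4957e-03/0.09) × 100

Percent ionization = 8.33%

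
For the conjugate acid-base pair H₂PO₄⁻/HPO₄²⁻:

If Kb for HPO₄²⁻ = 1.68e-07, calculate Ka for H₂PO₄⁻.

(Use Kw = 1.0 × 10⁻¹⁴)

For a conjugate pair Ka × Kb = Kw, so Ka = Kw/Kb = 1.0 × 10⁻¹⁴ / 1.68e-07 = 5.95e-08.

K_a = 5.95e-08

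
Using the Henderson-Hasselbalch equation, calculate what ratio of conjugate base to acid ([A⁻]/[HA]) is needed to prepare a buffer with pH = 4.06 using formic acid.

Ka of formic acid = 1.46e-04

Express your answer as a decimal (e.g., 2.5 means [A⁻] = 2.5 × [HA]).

pKa = -log(1.46e-04) = 3.8356. pH = pKa + log([A⁻]/[HA]), so log([A⁻]/[HA]) = pH − pKa = 4.06 − 3.8356 = 0.2244. [A⁻]/[HA] = 10^(0.2244) = 1.68

[A⁻]/[HA] = 1.68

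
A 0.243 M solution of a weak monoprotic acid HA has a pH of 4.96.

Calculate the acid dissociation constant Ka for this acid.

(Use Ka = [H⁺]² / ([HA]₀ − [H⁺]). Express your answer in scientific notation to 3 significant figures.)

[H⁺] = 10^(−pH) = 10^(−4.96) = 1.096e-05 M. For HA ⇌ H⁺ + A⁻, Ka = [H⁺][A⁻]/[HA] = [H⁺]² / ([HA]₀ − [H⁺]) = (1.096e-05)² / (0.243 − 1.096e-05) = 4.95e-10.

K_a = 4.95e-10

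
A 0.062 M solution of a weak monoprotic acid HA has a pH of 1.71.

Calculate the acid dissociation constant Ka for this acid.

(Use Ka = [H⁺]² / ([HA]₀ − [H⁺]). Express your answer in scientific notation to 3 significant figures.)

[H⁺] = 10^(−pH) = 10^(−1.71) = 1.950e-02 M. For HA ⇌ H⁺ + A⁻, Ka = [H⁺][A⁻]/[HA] = [H⁺]² / ([HA]₀ − [H⁺]) = (1.950e-02)² / (0.062 − 1.950e-02) = 8.95e-03.

K_a = 8.95e-03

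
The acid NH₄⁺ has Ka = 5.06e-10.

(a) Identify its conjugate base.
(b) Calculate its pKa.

(a) The conjugate base is formed by removing one H⁺ from NH₄⁺, giving NH₃. (b) pKa = -log(Ka) = -log(5.06e-10) = 9.30.

Conjugate base: NH₃; pK_a = 9.30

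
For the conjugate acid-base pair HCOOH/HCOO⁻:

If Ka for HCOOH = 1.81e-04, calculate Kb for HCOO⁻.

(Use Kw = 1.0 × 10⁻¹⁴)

For a conjugate pair Ka × Kb = Kw, so Kb = Kw/Ka = 1.0 × 10⁻¹⁴ / 1.81e-04 = 5.52e-11.

K_b = 5.52e-11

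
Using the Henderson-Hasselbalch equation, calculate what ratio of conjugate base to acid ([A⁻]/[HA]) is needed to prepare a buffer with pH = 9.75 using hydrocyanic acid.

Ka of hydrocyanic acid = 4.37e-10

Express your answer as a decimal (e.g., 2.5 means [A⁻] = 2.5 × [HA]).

pKa = -log(4.37e-10) = 9.3595. pH = pKa + log([A⁻]/[HA]), so log([A⁻]/[HA]) = pH − pKa = 9.75 − 9.3595 = 0.3905. [A⁻]/[HA] = 10^(0.3905) = 2.46

[A⁻]/[HA] = 2.46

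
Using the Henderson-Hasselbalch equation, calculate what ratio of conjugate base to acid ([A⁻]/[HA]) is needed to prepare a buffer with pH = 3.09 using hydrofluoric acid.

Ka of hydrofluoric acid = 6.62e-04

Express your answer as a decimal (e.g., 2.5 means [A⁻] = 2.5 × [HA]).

pKa = -log(6.62e-04) = 3.1791. pH = pKa + log([A⁻]/[HA]), so log([A⁻]/[HA]) = pH − pKa = 3.09 − 3.1791 = -0.0891. [A⁻]/[HA] = 10^(-0.0891) = 0.814

[A⁻]/[HA] = 0.814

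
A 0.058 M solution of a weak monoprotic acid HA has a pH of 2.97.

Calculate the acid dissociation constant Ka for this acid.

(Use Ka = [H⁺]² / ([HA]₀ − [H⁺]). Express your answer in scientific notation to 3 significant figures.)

[H⁺] = 10^(−pH) = 10^(−2.97) = 1.072e-03 M. For HA ⇌ H⁺ + A⁻, Ka = [H⁺][A⁻]/[HA] = [H⁺]² / ([HA]₀ − [H⁺]) = (1.072e-03)² / (0.058 − 1.072e-03) = 2.02e-05.

K_a = 2.02e-05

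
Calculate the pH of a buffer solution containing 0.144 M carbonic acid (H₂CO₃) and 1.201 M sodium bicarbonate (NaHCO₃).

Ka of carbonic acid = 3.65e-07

pKa = -log(3.65e-07) = 6.44. pH = pKa + log([A⁻]/[HA]) = 6.44 + log(1.201/0.144)

pH = 7.36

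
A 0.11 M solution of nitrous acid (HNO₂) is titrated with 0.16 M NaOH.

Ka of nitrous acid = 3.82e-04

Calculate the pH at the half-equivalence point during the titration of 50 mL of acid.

At half-equivalence [HA] = [A⁻], so Henderson-Hasselbalch gives pH = pKa = -log(3.82e-04) = 3.42.

pH = pKa = 3.42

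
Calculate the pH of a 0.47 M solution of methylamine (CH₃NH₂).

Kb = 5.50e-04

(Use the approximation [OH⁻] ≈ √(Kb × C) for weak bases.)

[OH⁻] = √(Kb × C) = √(5.50e-04 × 0.47) = 1.6078e-02. pOH = 1.79, pH = 14 - pOH

pH = 12.21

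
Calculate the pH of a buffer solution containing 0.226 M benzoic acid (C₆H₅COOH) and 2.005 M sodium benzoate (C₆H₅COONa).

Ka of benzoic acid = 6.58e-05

pKa = -log(6.58e-05) = 4.18. pH = pKa + log([A⁻]/[HA]) = 4.18 + log(2.005/0.226)

pH = 5.13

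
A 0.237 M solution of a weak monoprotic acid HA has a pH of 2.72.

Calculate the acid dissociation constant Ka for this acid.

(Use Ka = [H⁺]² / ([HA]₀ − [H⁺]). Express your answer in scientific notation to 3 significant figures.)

[H⁺] = 10^(−pH) = 10^(−2.72) = 1.905e-03 M. For HA ⇌ H⁺ + A⁻, Ka = [H⁺][A⁻]/[HA] = [H⁺]² / ([HA]₀ − [H⁺]) = (1.905e-03)² / (0.237 − 1.905e-03) = 1.54e-05.

K_a = 1.54e-05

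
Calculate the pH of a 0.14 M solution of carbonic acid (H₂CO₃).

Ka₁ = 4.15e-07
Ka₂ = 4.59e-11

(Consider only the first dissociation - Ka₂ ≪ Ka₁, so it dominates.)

First dissociation dominates. From Ka₁ = [H⁺][HA⁻]/[H₂A], x² + Ka₁·x − Ka₁·C = 0 with C = 0.14 M and Ka₁ = 4.15e-07. Solving: [H⁺] = (−Ka₁ + √(Ka₁² + 4·Ka₁·C)) / 2 = 2.4083e-04 M. pH = -log(2.4083e-04) = 3.62.

pH = 3.62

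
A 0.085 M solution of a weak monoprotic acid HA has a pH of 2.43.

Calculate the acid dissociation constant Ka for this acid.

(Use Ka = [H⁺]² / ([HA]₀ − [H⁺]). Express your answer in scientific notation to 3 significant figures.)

[H⁺] = 10^(−pH) = 10^(−2.43) = 3.715e-03 M. For HA ⇌ H⁺ + A⁻, Ka = [H⁺][A⁻]/[HA] = [H⁺]² / ([HA]₀ − [H⁺]) = (3.715e-03)² / (0.085 − 3.715e-03) = 1.70e-04.

K_a = 1.70e-04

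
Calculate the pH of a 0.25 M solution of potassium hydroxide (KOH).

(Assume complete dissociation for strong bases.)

[OH⁻] = 0.25 M for strong base. pOH = -log[OH⁻] = 0.60, pH = 14 - pOH

pH = 13.40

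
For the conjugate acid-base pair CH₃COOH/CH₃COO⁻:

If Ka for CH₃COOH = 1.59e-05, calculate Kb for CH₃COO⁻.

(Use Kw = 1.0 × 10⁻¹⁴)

For a conjugate pair Ka × Kb = Kw, so Kb = Kw/Ka = 1.0 × 10⁻¹⁴ / 1.59e-05 = 6.29e-10.

K_b = 6.29e-10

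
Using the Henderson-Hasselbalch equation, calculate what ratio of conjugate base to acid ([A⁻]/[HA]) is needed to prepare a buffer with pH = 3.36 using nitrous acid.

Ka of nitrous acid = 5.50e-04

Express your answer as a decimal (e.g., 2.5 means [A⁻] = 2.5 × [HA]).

pKa = -log(5.50e-04) = 3.2596. pH = pKa + log([A⁻]/[HA]), so log([A⁻]/[HA]) = pH − pKa = 3.36 − 3.2596 = 0.1004. [A⁻]/[HA] = 10^(0.1004) = 1.26

[A⁻]/[HA] = 1.26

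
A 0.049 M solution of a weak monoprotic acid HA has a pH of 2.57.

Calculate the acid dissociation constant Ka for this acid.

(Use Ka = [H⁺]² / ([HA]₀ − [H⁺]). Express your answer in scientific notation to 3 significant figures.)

[H⁺] = 10^(−pH) = 10^(−2.57) = 2.692e-03 M. For HA ⇌ H⁺ + A⁻, Ka = [H⁺][A⁻]/[HA] = [H⁺]² / ([HA]₀ − [H⁺]) = (2.692e-03)² / (0.049 − 2.692e-03) = 1.56e-04.

K_a = 1.56e-04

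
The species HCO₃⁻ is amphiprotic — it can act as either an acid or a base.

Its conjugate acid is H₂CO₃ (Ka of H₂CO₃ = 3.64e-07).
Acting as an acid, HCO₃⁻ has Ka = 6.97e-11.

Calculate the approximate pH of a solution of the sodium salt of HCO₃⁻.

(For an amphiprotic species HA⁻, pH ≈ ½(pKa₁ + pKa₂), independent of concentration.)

pKa₁ = -log(3.64e-07) = 6.44; pKa₂ = -log(6.97e-11) = 10.16. For an amphiprotic species, pH ≈ ½(pKa₁ + pKa₂) = ½(6.44 + 10.16) = 8.30.

pH = 8.30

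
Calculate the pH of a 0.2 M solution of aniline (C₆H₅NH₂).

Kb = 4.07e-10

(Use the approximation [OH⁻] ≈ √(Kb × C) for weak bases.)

[OH⁻] = √(Kb × C) = √(4.07e-10 × 0.2) = 9.0222e-06. pOH = 5.04, pH = 14 - pOH

pH = 8.96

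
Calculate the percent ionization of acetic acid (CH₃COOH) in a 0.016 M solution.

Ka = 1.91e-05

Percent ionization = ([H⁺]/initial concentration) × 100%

Using Ka equilibrium: x² + Ka×x - Ka×C = 0. Solving: [H⁺] = 5.4334e-04. Percent = (5.4334e-04/0.016) × 100

Percent ionization = 3.4%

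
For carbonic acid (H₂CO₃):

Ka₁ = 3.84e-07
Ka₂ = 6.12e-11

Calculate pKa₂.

pKa₂ = -log(Ka₂) = -log(6.12e-11) = 10.21.

pK_{a2} = 10.21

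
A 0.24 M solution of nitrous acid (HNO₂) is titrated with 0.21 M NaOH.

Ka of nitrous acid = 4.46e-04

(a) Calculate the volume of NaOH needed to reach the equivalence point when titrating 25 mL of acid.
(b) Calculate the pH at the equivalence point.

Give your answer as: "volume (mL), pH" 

moles acid = 0.24 × 25/1000 = 0.006 mol; V_base = moles/0.21 × 1000 = 28.6 mL. At equivalence only the conjugate base is present: [A⁻] = 0.006/0.054 = 1.1200e-01 M. Kb = Kw/Ka = 2.24e-11; [OH⁻] = √(Kb × [A⁻]) = 1.5847e-06; pOH = 5.80; pH = 14 - pOH = 8.20.

V = 28.6 mL, pH = 8.20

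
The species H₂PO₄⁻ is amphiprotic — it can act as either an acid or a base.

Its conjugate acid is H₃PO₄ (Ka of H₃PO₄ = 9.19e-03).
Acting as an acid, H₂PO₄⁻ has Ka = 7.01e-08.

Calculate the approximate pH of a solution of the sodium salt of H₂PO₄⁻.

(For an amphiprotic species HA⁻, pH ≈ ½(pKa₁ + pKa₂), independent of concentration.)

pKa₁ = -log(9.19e-03) = 2.04; pKa₂ = -log(7.01e-08) = 7.15. For an amphiprotic species, pH ≈ ½(pKa₁ + pKa₂) = ½(2.04 + 7.15) = 4.60.

pH = 4.60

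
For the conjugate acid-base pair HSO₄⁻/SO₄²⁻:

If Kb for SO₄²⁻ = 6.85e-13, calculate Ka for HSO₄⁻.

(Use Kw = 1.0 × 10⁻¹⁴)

For a conjugate pair Ka × Kb = Kw, so Ka = Kw/Kb = 1.0 × 10⁻¹⁴ / 6.85e-13 = 1.46e-02.

K_a = 1.46e-02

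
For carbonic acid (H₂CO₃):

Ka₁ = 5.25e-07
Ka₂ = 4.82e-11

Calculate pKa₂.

pKa₂ = -log(Ka₂) = -log(4.82e-11) = 10.32.

pK_{a2} = 10.32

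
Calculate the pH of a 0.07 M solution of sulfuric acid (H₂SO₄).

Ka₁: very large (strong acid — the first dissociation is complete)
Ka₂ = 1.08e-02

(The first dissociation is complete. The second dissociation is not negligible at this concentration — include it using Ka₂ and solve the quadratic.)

First dissociation is complete: [H⁺]₀ = [HSO₄⁻]₀ = C = 0.07 M. Second dissociation HSO₄⁻ ⇌ H⁺ + SO₄²⁻: let x = [SO₄²⁻]. Ka₂ = (C + x)·x / (C − x) = 1.08e-02 → x² + (C + Ka₂)·x − Ka₂·C = 0 → x² + 0.08080·x − 7.560e-04 = 0. x = (−0.08080 + √(0.08080² + 4 × 7.560e-04)) / 2 = 8.4688e-03 M. [H⁺] = C + x = 0.07 + 8.4688e-03 = 7.8469e-02 M. pH = -log(7.8469e-02) = 1.11.

pH = 1.11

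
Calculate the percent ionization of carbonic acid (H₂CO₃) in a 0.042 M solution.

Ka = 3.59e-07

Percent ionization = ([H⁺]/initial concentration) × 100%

Using Ka equilibrium: x² + Ka×x - Ka×C = 0. Solving: [H⁺] = 1.2261e-04. Percent = (1.2261e-04/0.042) × 100

Percent ionization = 0.292%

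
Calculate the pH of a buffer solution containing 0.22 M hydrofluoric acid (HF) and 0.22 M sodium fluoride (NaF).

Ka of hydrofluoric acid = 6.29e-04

pKa = -log(6.29e-04) = 3.20. pH = pKa + log([A⁻]/[HA]) = 3.20 + log(0.22/0.22)

pH = 3.20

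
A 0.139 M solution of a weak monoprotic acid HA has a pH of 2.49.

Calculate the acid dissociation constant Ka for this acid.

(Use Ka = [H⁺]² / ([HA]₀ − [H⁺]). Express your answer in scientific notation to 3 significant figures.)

[H⁺] = 10^(−pH) = 10^(−2.49) = 3.236e-03 M. For HA ⇌ H⁺ + A⁻, Ka = [H⁺][A⁻]/[HA] = [H⁺]² / ([HA]₀ − [H⁺]) = (3.236e-03)² / (0.139 − 3.236e-03) = 7.71e-05.

K_a = 7.71e-05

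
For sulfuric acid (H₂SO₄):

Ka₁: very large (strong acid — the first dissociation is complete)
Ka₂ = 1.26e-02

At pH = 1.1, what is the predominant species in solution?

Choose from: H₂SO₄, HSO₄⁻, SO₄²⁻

The first dissociation is complete, so H₂SO₄ itself is never the predominant species in water; pKa₂ = -log(1.26e-02) = 1.90. For a polyprotic acid the predominant species crosses at each pKa: below pKa_n the protonated form dominates, above it the deprotonated form does. At pH = 1.1, the predominant species is HSO₄⁻.

HSO₄⁻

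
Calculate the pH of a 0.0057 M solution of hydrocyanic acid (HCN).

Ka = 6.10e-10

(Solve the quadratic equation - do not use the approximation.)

x² + Ka×x - Ka×C = 0. Using quadratic formula: [H⁺] = 1.8644e-06

pH = 5.73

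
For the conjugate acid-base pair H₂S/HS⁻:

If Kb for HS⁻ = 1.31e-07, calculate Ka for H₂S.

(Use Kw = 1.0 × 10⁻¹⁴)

For a conjugate pair Ka × Kb = Kw, so Ka = Kw/Kb = 1.0 × 10⁻¹⁴ / 1.31e-07 = 7.63e-08.

K_a = 7.63e-08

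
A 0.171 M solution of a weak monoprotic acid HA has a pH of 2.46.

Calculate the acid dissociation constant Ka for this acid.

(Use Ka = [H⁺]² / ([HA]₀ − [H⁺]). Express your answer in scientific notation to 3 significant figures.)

[H⁺] = 10^(−pH) = 10^(−2.46) = 3.467e-03 M. For HA ⇌ H⁺ + A⁻, Ka = [H⁺][A⁻]/[HA] = [H⁺]² / ([HA]₀ − [H⁺]) = (3.467e-03)² / (0.171 − 3.467e-03) = 7.18e-05.

K_a = 7.18e-05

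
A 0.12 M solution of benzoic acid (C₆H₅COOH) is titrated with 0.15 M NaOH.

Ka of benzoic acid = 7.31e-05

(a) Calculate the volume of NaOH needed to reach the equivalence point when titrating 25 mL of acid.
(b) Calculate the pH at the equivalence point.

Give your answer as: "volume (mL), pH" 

moles acid = 0.12 × 25/1000 = 0.003 mol; V_base = moles/0.15 × 1000 = 20.0 mL. At equivalence only the conjugate base is present: [A⁻] = 0.003/0.045 = 6.6667e-02 M. Kb = Kw/Ka = 1.37e-10; [OH⁻] = √(Kb × [A⁻]) = 3.0199e-06; pOH = 5.52; pH = 14 - pOH = 8.48.

V = 20.0 mL, pH = 8.48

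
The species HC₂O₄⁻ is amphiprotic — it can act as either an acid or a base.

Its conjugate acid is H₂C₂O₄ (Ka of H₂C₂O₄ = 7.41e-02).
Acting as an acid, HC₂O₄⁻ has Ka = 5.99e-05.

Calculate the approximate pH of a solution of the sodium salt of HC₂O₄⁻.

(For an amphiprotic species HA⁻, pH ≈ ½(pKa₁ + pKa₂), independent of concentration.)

pKa₁ = -log(7.41e-02) = 1.13; pKa₂ = -log(5.99e-05) = 4.22. For an amphiprotic species, pH ≈ ½(pKa₁ + pKa₂) = ½(1.13 + 4.22) = 2.68.

pH = 2.68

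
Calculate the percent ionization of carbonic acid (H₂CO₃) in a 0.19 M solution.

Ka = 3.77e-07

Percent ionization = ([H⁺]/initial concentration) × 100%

Using Ka equilibrium: x² + Ka×x - Ka×C = 0. Solving: [H⁺] = 2.6745e-04. Percent = (2.6745e-04/0.19) × 100

Percent ionization = 0.141%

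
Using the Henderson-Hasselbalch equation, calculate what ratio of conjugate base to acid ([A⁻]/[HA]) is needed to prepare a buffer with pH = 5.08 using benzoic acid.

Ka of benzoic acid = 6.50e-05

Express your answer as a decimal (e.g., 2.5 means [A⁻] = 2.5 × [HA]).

pKa = -log(6.50e-05) = 4.1871. pH = pKa + log([A⁻]/[HA]), so log([A⁻]/[HA]) = pH − pKa = 5.08 − 4.1871 = 0.8929. [A⁻]/[HA] = 10^(0.8929) = 7.81

[A⁻]/[HA] = 7.81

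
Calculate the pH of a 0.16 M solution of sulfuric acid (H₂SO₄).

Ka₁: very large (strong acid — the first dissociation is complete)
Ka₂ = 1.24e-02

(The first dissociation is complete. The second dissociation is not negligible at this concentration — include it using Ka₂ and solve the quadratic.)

First dissociation is complete: [H⁺]₀ = [HSO₄⁻]₀ = C = 0.16 M. Second dissociation HSO₄⁻ ⇌ H⁺ + SO₄²⁻: let x = [SO₄²⁻]. Ka₂ = (C + x)·x / (C − x) = 1.24e-02 → x² + (C + Ka₂)·x − Ka₂·C = 0 → x² + 0.17240·x − 1.984e-03 = 0. x = (−0.17240 + √(0.17240² + 4 × 1.984e-03)) / 2 = 1.0828e-02 M. [H⁺] = C + x = 0.16 + 1.0828e-02 = 1.7083e-01 M. pH = -log(1.7083e-01) = 0.77.

pH = 0.77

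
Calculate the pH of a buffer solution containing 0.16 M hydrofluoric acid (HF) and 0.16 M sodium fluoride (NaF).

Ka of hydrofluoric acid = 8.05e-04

pKa = -log(8.05e-04) = 3.09. pH = pKa + log([A⁻]/[HA]) = 3.09 + log(0.16/0.16)

pH = 3.09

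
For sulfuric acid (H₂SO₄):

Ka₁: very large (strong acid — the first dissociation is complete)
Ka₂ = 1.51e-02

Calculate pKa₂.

pKa₂ = -log(Ka₂) = -log(1.51e-02) = 1.82.

pK_{a2} = 1.82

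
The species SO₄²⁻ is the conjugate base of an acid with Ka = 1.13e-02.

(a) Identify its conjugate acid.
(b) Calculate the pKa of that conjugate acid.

(a) The conjugate acid is formed by adding one H⁺ to SO₄²⁻, giving HSO₄⁻. (b) pKa = -log(Ka) = -log(1.13e-02) = 1.95.

Conjugate acid: HSO₄⁻; pK_a = 1.95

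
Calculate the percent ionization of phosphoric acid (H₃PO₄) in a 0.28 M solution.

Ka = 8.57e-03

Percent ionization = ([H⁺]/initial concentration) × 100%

Using Ka equilibrium: x² + Ka×x - Ka×C = 0. Solving: [H⁺] = 4.4888e-02. Percent = (4.4888e-02/0.28) × 100

Percent ionization = 16%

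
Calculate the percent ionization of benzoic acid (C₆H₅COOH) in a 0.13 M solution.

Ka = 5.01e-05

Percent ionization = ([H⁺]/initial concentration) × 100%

Using Ka equilibrium: x² + Ka×x - Ka×C = 0. Solving: [H⁺] = 2.5271e-03. Percent = (2.5271e-03/0.13) × 100

Percent ionization = 1.94%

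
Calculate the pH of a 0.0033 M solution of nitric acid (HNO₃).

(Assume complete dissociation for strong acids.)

[H⁺] = 0.0033 M for strong acid. pH = -log[H⁺] = -log(0.0033)

pH = 2.48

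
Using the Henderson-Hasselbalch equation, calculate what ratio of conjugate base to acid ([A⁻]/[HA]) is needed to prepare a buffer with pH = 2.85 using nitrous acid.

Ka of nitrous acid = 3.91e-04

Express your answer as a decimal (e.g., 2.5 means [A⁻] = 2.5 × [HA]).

pKa = -log(3.91e-04) = 3.4078. pH = pKa + log([A⁻]/[HA]), so log([A⁻]/[HA]) = pH − pKa = 2.85 − 3.4078 = -0.5578. [A⁻]/[HA] = 10^(-0.5578) = 0.277

[A⁻]/[HA] = 0.277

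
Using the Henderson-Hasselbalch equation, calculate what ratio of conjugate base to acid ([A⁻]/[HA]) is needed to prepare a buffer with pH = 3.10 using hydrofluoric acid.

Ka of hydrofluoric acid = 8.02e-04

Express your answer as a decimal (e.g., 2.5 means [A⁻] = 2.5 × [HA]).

pKa = -log(8.02e-04) = 3.0958. pH = pKa + log([A⁻]/[HA]), so log([A⁻]/[HA]) = pH − pKa = 3.10 − 3.0958 = 0.0042. [A⁻]/[HA] = 10^(0.0042) = 1.01

[A⁻]/[HA] = 1.01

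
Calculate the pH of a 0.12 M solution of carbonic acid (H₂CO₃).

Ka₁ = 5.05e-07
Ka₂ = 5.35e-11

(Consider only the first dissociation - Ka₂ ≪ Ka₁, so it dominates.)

First dissociation dominates. From Ka₁ = [H⁺][HA⁻]/[H₂A], x² + Ka₁·x − Ka₁·C = 0 with C = 0.12 M and Ka₁ = 5.05e-07. Solving: [H⁺] = (−Ka₁ + √(Ka₁² + 4·Ka₁·C)) / 2 = 2.4592e-04 M. pH = -log(2.4592e-04) = 3.61.

pH = 3.61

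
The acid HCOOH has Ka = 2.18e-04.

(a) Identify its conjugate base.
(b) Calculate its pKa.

(a) The conjugate base is formed by removing one H⁺ from HCOOH, giving HCOO⁻. (b) pKa = -log(Ka) = -log(2.18e-04) = 3.66.

Conjugate base: HCOO⁻; pK_a = 3.66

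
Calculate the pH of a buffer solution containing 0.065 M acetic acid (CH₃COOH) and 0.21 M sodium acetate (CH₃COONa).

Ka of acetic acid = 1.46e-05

pKa = -log(1.46e-05) = 4.84. pH = pKa + log([A⁻]/[HA]) = 4.84 + log(0.21/0.065)

pH = 5.34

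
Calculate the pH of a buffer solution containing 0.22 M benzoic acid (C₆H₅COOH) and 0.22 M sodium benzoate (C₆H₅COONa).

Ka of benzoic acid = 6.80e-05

pKa = -log(6.80e-05) = 4.17. pH = pKa + log([A⁻]/[HA]) = 4.17 + log(0.22/0.22)

pH = 4.17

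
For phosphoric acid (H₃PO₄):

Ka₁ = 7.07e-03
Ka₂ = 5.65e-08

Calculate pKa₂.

pKa₂ = -log(Ka₂) = -log(5.65e-08) = 7.25.

pK_{a2} = 7.25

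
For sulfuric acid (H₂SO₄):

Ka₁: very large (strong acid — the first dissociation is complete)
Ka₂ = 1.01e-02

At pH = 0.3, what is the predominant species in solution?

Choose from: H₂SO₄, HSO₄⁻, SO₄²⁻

The first dissociation is complete, so H₂SO₄ itself is never the predominant species in water; pKa₂ = -log(1.01e-02) = 2.00. For a polyprotic acid the predominant species crosses at each pKa: below pKa_n the protonated form dominates, above it the deprotonated form does. At pH = 0.3, the predominant species is HSO₄⁻.

HSO₄⁻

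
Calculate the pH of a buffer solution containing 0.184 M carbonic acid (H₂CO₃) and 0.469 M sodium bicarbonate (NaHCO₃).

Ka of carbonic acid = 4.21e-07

pKa = -log(4.21e-07) = 6.38. pH = pKa + log([A⁻]/[HA]) = 6.38 + log(0.469/0.184)

pH = 6.78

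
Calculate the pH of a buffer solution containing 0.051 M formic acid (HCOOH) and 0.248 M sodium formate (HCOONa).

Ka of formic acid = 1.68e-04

pKa = -log(1.68e-04) = 3.77. pH = pKa + log([A⁻]/[HA]) = 3.77 + log(0.248/0.051)

pH = 4.46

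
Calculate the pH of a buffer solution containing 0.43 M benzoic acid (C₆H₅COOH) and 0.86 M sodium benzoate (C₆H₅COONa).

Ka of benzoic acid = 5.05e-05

pKa = -log(5.05e-05) = 4.30. pH = pKa + log([A⁻]/[HA]) = 4.30 + log(0.86/0.43)

pH = 4.60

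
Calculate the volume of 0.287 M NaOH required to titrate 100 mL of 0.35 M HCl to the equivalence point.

At equivalence: moles acid = moles base. moles HCl = 0.35 × 100/1000 = 0.035 mol. V_base = moles / 0.287 × 1000 = 122.0 mL.

V_{base} = 122.0 mL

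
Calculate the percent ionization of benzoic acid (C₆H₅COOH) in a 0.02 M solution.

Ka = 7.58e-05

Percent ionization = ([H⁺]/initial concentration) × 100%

Using Ka equilibrium: x² + Ka×x - Ka×C = 0. Solving: [H⁺] = 1.1939e-03. Percent = (1.1939e-03/0.02) × 100

Percent ionization = 5.97%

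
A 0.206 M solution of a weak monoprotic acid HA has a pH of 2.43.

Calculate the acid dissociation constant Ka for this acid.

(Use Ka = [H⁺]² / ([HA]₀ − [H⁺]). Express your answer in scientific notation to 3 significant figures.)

[H⁺] = 10^(−pH) = 10^(−2.43) = 3.715e-03 M. For HA ⇌ H⁺ + A⁻, Ka = [H⁺][A⁻]/[HA] = [H⁺]² / ([HA]₀ − [H⁺]) = (3.715e-03)² / (0.206 − 3.715e-03) = 6.82e-05.

K_a = 6.82e-05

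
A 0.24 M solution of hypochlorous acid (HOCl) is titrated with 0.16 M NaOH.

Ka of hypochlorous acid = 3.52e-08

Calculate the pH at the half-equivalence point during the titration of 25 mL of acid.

At half-equivalence [HA] = [A⁻], so Henderson-Hasselbalch gives pH = pKa = -log(3.52e-08) = 7.45.

pH = pKa = 7.45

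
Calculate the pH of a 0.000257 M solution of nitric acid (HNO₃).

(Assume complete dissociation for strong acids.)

[H⁺] = 0.000257 M for strong acid. pH = -log[H⁺] = -log(0.000257)

pH = 3.59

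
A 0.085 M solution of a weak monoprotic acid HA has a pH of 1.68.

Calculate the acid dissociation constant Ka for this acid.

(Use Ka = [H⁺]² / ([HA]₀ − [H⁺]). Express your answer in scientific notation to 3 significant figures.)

[H⁺] = 10^(−pH) = 10^(−1.68) = 2.089e-02 M. For HA ⇌ H⁺ + A⁻, Ka = [H⁺][A⁻]/[HA] = [H⁺]² / ([HA]₀ − [H⁺]) = (2.089e-02)² / (0.085 − 2.089e-02) = 6.81e-03.

K_a = 6.81e-03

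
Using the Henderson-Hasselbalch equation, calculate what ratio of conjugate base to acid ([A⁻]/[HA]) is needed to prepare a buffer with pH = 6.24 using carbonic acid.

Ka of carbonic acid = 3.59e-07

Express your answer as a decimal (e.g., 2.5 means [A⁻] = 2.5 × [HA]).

pKa = -log(3.59e-07) = 6.4449. pH = pKa + log([A⁻]/[HA]), so log([A⁻]/[HA]) = pH − pKa = 6.24 − 6.4449 = -0.2049. [A⁻]/[HA] = 10^(-0.2049) = 0.624

[A⁻]/[HA] = 0.624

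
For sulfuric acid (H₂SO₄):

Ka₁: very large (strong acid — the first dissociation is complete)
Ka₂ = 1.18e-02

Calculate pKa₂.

pKa₂ = -log(Ka₂) = -log(1.18e-02) = 1.93.

pK_{a2} = 1.93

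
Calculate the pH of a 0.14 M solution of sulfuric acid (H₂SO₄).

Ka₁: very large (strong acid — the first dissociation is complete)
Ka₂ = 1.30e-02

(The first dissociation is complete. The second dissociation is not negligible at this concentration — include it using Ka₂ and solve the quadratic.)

First dissociation is complete: [H⁺]₀ = [HSO₄⁻]₀ = C = 0.14 M. Second dissociation HSO₄⁻ ⇌ H⁺ + SO₄²⁻: let x = [SO₄²⁻]. Ka₂ = (C + x)·x / (C − x) = 1.30e-02 → x² + (C + Ka₂)·x − Ka₂·C = 0 → x² + 0.15300·x − 1.820e-03 = 0. x = (−0.15300 + √(0.15300² + 4 × 1.820e-03)) / 2 = 1.1091e-02 M. [H⁺] = C + x = 0.14 + 1.1091e-02 = 1.5109e-01 M. pH = -log(1.5109e-01) = 0.82.

pH = 0.82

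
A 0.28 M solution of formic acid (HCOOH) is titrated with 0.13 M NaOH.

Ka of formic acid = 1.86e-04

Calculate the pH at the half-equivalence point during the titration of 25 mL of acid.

At half-equivalence [HA] = [A⁻], so Henderson-Hasselbalch gives pH = pKa = -log(1.86e-04) = 3.73.

pH = pKa = 3.73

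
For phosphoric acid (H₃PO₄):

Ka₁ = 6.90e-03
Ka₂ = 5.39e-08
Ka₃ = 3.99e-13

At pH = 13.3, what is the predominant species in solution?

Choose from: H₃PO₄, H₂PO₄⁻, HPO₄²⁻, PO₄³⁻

pKa₁ = 2.16, pKa₂ = 7.27, pKa₃ = 12.40. For a polyprotic acid the predominant species crosses at each pKa: below pKa_n the protonated form dominates, above it the deprotonated form does. At pH = 13.3, the predominant species is PO₄³⁻.

PO₄³⁻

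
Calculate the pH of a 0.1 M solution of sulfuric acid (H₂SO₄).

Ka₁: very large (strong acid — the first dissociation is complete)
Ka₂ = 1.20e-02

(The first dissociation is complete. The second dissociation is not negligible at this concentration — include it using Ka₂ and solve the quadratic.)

First dissociation is complete: [H⁺]₀ = [HSO₄⁻]₀ = C = 0.1 M. Second dissociation HSO₄⁻ ⇌ H⁺ + SO₄²⁻: let x = [SO₄²⁻]. Ka₂ = (C + x)·x / (C − x) = 1.20e-02 → x² + (C + Ka₂)·x − Ka₂·C = 0 → x² + 0.11200·x − 1.200e-03 = 0. x = (−0.11200 + √(0.11200² + 4 × 1.200e-03)) / 2 = 9.8483e-03 M. [H⁺] = C + x = 0.1 + 9.8483e-03 = 1.0985e-01 M. pH = -log(1.0985e-01) = 0.96.

pH = 0.96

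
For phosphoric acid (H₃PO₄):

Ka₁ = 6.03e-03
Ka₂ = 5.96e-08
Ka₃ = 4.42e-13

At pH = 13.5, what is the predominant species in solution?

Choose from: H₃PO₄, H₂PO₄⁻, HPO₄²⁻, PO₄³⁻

pKa₁ = 2.22, pKa₂ = 7.22, pKa₃ = 12.35. For a polyprotic acid the predominant species crosses at each pKa: below pKa_n the protonated form dominates, above it the deprotonated form does. At pH = 13.5, the predominant species is PO₄³⁻.

PO₄³⁻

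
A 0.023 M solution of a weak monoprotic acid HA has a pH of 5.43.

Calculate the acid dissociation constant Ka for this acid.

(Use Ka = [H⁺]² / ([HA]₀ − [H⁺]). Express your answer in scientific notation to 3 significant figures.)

[H⁺] = 10^(−pH) = 10^(−5.43) = 3.715e-06 M. For HA ⇌ H⁺ + A⁻, Ka = [H⁺][A⁻]/[HA] = [H⁺]² / ([HA]₀ − [H⁺]) = (3.715e-06)² / (0.023 − 3.715e-06) = 6.00e-10.

K_a = 6.00e-10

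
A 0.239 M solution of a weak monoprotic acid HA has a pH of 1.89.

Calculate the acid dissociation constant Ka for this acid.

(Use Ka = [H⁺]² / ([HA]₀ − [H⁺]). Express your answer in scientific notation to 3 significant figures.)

[H⁺] = 10^(−pH) = 10^(−1.89) = 1.288e-02 M. For HA ⇌ H⁺ + A⁻, Ka = [H⁺][A⁻]/[HA] = [H⁺]² / ([HA]₀ − [H⁺]) = (1.288e-02)² / (0.239 − 1.288e-02) = 7.34e-04.

K_a = 7.34e-04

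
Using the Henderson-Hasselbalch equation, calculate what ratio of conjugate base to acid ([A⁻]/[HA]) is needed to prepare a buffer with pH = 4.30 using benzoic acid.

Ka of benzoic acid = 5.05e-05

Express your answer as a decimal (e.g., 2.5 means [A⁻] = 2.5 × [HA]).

pKa = -log(5.05e-05) = 4.2967. pH = pKa + log([A⁻]/[HA]), so log([A⁻]/[HA]) = pH − pKa = 4.30 − 4.2967 = 0.0033. [A⁻]/[HA] = 10^(0.0033) = 1.01

[A⁻]/[HA] = 1.01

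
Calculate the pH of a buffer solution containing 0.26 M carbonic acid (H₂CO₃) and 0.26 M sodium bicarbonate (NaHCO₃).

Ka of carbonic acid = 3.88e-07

pKa = -log(3.88e-07) = 6.41. pH = pKa + log([A⁻]/[HA]) = 6.41 + log(0.26/0.26)

pH = 6.41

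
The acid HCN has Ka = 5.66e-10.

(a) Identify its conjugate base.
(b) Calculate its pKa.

(a) The conjugate base is formed by removing one H⁺ from HCN, giving CN⁻. (b) pKa = -log(Ka) = -log(5.66e-10) = 9.25.

Conjugate base: CN⁻; pK_a = 9.25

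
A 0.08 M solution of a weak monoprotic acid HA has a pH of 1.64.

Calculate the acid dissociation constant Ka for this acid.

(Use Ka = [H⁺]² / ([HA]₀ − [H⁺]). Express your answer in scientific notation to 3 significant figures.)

[H⁺] = 10^(−pH) = 10^(−1.64) = 2.291e-02 M. For HA ⇌ H⁺ + A⁻, Ka = [H⁺][A⁻]/[HA] = [H⁺]² / ([HA]₀ − [H⁺]) = (2.291e-02)² / (0.08 − 2.291e-02) = 9.19e-03.

K_a = 9.19e-03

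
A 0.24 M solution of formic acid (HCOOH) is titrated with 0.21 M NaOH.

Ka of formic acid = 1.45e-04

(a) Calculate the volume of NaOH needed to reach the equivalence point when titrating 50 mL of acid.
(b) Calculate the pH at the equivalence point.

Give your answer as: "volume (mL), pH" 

moles acid = 0.24 × 50/1000 = 0.012 mol; V_base = moles/0.21 × 1000 = 57.1 mL. At equivalence only the conjugate base is present: [A⁻] = 0.012/0.107 = 1.1200e-01 M. Kb = Kw/Ka = 6.90e-11; [OH⁻] = √(Kb × [A⁻]) = 2.7792e-06; pOH = 5.56; pH = 14 - pOH = 8.44.

V = 57.1 mL, pH = 8.44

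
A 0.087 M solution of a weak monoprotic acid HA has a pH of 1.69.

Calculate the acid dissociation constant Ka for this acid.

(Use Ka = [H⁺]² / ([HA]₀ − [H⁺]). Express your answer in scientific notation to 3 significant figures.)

[H⁺] = 10^(−pH) = 10^(−1.69) = 2.042e-02 M. For HA ⇌ H⁺ + A⁻, Ka = [H⁺][A⁻]/[HA] = [H⁺]² / ([HA]₀ − [H⁺]) = (2.042e-02)² / (0.087 − 2.042e-02) = 6.26e-03.

K_a = 6.26e-03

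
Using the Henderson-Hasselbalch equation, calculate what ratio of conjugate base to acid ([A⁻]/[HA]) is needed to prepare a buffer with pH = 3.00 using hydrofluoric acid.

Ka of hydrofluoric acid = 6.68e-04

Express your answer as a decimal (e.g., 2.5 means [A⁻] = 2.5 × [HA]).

pKa = -log(6.68e-04) = 3.1752. pH = pKa + log([A⁻]/[HA]), so log([A⁻]/[HA]) = pH − pKa = 3.00 − 3.1752 = -0.1752. [A⁻]/[HA] = 10^(-0.1752) = 0.668

[A⁻]/[HA] = 0.668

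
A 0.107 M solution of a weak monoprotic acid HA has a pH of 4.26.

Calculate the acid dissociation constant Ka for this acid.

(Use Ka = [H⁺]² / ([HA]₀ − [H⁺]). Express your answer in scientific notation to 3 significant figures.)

[H⁺] = 10^(−pH) = 10^(−4.26) = 5.495e-05 M. For HA ⇌ H⁺ + A⁻, Ka = [H⁺][A⁻]/[HA] = [H⁺]² / ([HA]₀ − [H⁺]) = (5.495e-05)² / (0.107 − 5.495e-05) = 2.82e-08.

K_a = 2.82e-08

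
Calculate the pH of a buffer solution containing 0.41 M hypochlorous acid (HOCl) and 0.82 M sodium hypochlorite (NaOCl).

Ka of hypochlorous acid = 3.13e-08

pKa = -log(3.13e-08) = 7.50. pH = pKa + log([A⁻]/[HA]) = 7.50 + log(0.82/0.41)

pH = 7.81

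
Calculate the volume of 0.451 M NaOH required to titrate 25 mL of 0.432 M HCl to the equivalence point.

At equivalence: moles acid = moles base. moles HCl = 0.432 × 25/1000 = 0.0108 mol. V_base = moles / 0.451 × 1000 = 23.9 mL.

V_{base} = 23.9 mL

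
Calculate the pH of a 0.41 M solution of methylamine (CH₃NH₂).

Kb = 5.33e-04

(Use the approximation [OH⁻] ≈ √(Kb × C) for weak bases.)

[OH⁻] = √(Kb × C) = √(5.33e-04 × 0.41) = 1.4783e-02. pOH = 1.83, pH = 14 - pOH

pH = 12.17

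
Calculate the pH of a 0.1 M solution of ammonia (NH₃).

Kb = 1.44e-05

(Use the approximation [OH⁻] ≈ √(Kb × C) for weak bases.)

[OH⁻] = √(Kb × C) = √(1.44e-05 × 0.1) = 1.2000e-03. pOH = 2.92, pH = 14 - pOH

pH = 11.08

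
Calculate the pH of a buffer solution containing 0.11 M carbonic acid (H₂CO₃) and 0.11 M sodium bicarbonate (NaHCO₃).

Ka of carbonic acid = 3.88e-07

pKa = -log(3.88e-07) = 6.41. pH = pKa + log([A⁻]/[HA]) = 6.41 + log(0.11/0.11)

pH = 6.41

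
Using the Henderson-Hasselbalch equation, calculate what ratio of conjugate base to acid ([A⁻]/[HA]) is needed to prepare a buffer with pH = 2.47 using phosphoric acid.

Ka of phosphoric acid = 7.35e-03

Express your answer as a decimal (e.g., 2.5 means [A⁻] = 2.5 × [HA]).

pKa = -log(7.35e-03) = 2.1337. pH = pKa + log([A⁻]/[HA]), so log([A⁻]/[HA]) = pH − pKa = 2.47 − 2.1337 = 0.3363. [A⁻]/[HA] = 10^(0.3363) = 2.17

[A⁻]/[HA] = 2.17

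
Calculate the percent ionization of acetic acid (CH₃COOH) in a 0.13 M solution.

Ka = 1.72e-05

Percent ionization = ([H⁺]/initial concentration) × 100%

Using Ka equilibrium: x² + Ka×x - Ka×C = 0. Solving: [H⁺] = 1.4868e-03. Percent = (1.4868e-03/0.13) × 100

Percent ionization = 1.14%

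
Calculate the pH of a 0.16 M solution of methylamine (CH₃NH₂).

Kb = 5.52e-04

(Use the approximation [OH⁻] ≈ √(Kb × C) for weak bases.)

[OH⁻] = √(Kb × C) = √(5.52e-04 × 0.16) = 9.3979e-03. pOH = 2.03, pH = 14 - pOH

pH = 11.97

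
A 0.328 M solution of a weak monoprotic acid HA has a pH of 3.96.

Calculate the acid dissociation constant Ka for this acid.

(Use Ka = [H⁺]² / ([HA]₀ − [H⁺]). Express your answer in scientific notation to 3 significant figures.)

[H⁺] = 10^(−pH) = 10^(−3.96) = 1.096e-04 M. For HA ⇌ H⁺ + A⁻, Ka = [H⁺][A⁻]/[HA] = [H⁺]² / ([HA]₀ − [H⁺]) = (1.096e-04)² / (0.328 − 1.096e-04) = 3.67e-08.

K_a = 3.67e-08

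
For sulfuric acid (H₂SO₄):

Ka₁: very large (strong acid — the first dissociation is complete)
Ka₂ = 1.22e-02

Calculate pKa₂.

pKa₂ = -log(Ka₂) = -log(1.22e-02) = 1.91.

pK_{a2} = 1.91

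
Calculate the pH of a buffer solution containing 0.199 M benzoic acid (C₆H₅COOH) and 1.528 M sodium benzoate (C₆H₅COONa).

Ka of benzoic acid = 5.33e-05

pKa = -log(5.33e-05) = 4.27. pH = pKa + log([A⁻]/[HA]) = 4.27 + log(1.528/0.199)

pH = 5.16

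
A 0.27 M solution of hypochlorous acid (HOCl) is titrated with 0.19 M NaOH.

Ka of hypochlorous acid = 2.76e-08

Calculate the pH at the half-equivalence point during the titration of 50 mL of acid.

At half-equivalence [HA] = [A⁻], so Henderson-Hasselbalch gives pH = pKa = -log(2.76e-08) = 7.56.

pH = pKa = 7.56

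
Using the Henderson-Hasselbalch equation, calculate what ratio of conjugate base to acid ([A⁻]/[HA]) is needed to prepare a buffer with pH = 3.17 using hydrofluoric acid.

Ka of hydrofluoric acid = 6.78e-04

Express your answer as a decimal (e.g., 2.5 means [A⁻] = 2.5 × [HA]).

pKa = -log(6.78e-04) = 3.1688. pH = pKa + log([A⁻]/[HA]), so log([A⁻]/[HA]) = pH − pKa = 3.17 − 3.1688 = 0.0012. [A⁻]/[HA] = 10^(0.0012) = 1.00

[A⁻]/[HA] = 1.00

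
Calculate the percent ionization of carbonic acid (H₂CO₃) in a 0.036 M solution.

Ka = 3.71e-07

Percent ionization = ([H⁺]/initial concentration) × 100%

Using Ka equilibrium: x² + Ka×x - Ka×C = 0. Solving: [H⁺] = 1.1538e-04. Percent = (1.1538e-04/0.036) × 100

Percent ionization = 0.321%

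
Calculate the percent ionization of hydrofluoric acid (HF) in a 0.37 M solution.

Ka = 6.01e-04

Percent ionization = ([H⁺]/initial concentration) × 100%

Using Ka equilibrium: x² + Ka×x - Ka×C = 0. Solving: [H⁺] = 1.4615e-02. Percent = (1.4615e-02/0.37) × 100

Percent ionization = 3.95%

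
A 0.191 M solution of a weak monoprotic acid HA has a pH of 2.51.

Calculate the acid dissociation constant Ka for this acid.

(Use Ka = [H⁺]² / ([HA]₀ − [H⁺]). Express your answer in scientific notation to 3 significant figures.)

[H⁺] = 10^(−pH) = 10^(−2.51) = 3.090e-03 M. For HA ⇌ H⁺ + A⁻, Ka = [H⁺][A⁻]/[HA] = [H⁺]² / ([HA]₀ − [H⁺]) = (3.090e-03)² / (0.191 − 3.090e-03) = 5.08e-05.

K_a = 5.08e-05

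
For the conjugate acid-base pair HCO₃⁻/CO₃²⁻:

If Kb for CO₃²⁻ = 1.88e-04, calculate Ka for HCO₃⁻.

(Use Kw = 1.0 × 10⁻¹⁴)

For a conjugate pair Ka × Kb = Kw, so Ka = Kw/Kb = 1.0 × 10⁻¹⁴ / 1.88e-04 = 5.32e-11.

K_a = 5.32e-11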